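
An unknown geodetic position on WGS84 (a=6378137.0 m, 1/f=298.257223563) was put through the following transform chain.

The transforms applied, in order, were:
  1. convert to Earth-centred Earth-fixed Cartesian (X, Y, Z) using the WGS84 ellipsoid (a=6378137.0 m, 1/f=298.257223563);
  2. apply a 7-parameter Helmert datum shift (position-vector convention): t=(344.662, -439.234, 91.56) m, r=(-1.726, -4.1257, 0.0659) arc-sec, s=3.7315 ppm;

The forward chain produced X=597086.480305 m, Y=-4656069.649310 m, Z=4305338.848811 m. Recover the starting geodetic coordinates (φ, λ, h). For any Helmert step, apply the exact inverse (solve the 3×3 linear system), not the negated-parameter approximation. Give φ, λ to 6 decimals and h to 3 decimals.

start: X=597086.4803, Y=-4656069.6493, Z=4305338.8488 m
→ Helmert⁻¹: X=596824.2162, Y=-4655649.2588, Z=4305180.3283
→ geod (Bowring, a=6378137.000): φ=42.71928200°, λ=-82.69489300°, h=792.7640 m

φ=42.719282°, λ=-82.694893°, h=792.764 m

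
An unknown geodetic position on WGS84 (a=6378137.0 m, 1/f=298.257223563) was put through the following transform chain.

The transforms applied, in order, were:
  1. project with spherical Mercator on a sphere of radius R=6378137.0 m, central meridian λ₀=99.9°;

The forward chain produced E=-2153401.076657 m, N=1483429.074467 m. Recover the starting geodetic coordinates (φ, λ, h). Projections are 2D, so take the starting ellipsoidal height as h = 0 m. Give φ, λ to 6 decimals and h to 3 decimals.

φ=13.207329°, λ=80.555669°, h=0.000 m

start: E=-2153401.0767, N=1483429.0745 m
→ merc⁻¹: φ=13.20732900°, λ=80.55566900°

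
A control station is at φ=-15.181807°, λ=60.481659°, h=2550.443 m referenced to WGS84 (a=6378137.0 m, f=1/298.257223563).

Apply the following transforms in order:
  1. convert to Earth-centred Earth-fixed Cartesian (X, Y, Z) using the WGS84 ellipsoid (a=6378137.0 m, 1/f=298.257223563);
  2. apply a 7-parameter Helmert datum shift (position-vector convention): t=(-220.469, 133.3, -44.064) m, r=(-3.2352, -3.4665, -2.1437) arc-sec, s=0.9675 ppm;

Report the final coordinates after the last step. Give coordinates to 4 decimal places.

start: φ=-15.181807°, λ=60.481659°, h=2550.443 m
→ ECEF (a=6378137.000, f=1/298.257223563): X=3034756.0328, Y=5359909.0660, Z=-1660191.1667
→ Helmert 7p (PV): X=3034622.1066, Y=5359989.9720, Z=-1660269.9032

X=3034622.1066 m, Y=5359989.9720 m, Z=-1660269.9032 m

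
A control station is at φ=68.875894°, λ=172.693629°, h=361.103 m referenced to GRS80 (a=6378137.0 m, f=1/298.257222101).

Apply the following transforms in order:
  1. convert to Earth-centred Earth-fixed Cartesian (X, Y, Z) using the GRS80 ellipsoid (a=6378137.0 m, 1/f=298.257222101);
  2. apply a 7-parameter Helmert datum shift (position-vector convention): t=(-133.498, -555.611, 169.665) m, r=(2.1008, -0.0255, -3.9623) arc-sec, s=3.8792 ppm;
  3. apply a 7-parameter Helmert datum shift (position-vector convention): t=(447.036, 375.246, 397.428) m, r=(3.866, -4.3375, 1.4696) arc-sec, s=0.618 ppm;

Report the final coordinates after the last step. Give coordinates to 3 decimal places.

start: φ=68.875894°, λ=172.693629°, h=361.103 m
→ ECEF (a=6378137.000, f=1/298.257222101): X=-2286746.7635, Y=293197.4676, Z=5927334.5848
→ Helmert 7p (PV): X=-2286884.2328, Y=292626.5520, Z=5927529.9466
→ Helmert 7p (PV): X=-2286565.3439, Y=292874.5861, Z=5927888.4320

X=-2286565.344 m, Y=292874.586 m, Z=5927888.432 m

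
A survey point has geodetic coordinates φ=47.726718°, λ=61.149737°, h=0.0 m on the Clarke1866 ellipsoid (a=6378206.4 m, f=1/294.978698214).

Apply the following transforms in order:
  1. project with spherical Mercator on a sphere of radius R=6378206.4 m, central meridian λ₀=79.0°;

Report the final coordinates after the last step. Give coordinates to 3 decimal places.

E=-1987103.809 m, N=6061576.226 m

start: φ=47.726718°, λ=61.149737°, h=0.000 m
→ merc (R=6378206.4, λ₀=79.0°): E=-1987103.8090, N=6061576.2258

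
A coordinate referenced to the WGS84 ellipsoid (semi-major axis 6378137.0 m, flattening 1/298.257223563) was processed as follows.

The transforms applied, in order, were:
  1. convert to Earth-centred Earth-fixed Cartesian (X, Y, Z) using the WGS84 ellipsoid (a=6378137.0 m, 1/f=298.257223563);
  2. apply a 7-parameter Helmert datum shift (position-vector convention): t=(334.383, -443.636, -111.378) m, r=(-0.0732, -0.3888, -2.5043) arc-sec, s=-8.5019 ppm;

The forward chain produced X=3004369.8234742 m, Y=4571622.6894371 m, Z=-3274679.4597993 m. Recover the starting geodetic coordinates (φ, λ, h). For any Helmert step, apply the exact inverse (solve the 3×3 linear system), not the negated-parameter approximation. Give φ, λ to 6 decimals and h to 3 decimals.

φ=-31.073295°, λ=56.694198°, h=3378.174 m

start: X=3004369.8235, Y=4571622.6894, Z=-3274679.4598 m
→ Helmert⁻¹: X=3003999.2970, Y=4572142.8312, Z=-3274599.9619
→ geod (Bowring, a=6378137.000): φ=-31.07329500°, λ=56.69419800°, h=3378.1740 m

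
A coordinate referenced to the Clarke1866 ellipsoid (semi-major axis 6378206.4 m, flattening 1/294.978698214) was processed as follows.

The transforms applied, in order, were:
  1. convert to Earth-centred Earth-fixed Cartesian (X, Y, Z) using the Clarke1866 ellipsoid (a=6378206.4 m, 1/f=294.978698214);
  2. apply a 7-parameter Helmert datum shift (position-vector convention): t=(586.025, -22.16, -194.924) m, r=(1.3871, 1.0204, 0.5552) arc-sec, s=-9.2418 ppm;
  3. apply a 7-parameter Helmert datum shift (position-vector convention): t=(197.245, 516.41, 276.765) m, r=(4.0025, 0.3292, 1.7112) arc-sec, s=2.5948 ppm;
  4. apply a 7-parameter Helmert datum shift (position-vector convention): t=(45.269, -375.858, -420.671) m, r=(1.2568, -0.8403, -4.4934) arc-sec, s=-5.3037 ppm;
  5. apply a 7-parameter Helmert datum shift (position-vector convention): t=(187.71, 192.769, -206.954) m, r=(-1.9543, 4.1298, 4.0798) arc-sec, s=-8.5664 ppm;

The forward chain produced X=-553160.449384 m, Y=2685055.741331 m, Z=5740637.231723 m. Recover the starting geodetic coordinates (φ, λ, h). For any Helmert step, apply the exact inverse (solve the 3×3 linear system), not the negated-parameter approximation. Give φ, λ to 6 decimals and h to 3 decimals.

start: X=-553160.4494, Y=2685055.7413, Z=5740637.2317 m
→ Helmert⁻¹: X=-553414.7385, Y=2684842.5249, Z=5740907.7222
→ Helmert⁻¹: X=-553498.0505, Y=2685255.5496, Z=5741344.7369
→ Helmert⁻¹: X=-553680.7476, Y=2684848.1689, Z=5741000.0928
→ Helmert⁻¹: X=-554293.0702, Y=2684935.2430, Z=5741227.2784
→ geod (Bowring, a=6378206.400): φ=64.62552000°, λ=101.66459000°, h=1635.1090 m

φ=64.625520°, λ=101.664590°, h=1635.109 m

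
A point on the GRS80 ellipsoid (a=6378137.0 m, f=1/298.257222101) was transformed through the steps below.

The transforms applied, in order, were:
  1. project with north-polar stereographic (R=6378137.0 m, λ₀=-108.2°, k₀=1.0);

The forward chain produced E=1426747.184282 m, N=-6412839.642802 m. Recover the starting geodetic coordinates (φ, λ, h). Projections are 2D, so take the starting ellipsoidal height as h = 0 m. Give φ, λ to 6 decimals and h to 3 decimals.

φ=35.501964°, λ=-95.656960°, h=0.000 m

start: E=1426747.1843, N=-6412839.6428 m
→ stereo⁻¹: φ=35.50196400°, λ=-95.65696000°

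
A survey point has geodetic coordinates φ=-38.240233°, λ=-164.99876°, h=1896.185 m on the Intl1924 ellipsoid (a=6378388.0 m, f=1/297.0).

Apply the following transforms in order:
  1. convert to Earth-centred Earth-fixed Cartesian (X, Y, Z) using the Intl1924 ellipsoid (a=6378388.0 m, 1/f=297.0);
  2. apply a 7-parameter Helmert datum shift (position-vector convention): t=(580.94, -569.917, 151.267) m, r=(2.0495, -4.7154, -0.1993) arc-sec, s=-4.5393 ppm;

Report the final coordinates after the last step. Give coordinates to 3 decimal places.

start: φ=-38.240233°, λ=-164.998760°, h=1896.185 m
→ ECEF (a=6378388.000, f=1/297.0): X=-4846680.8259, Y=-1298776.6371, Z=-3927659.9213
→ Helmert 7p (PV): X=-4845989.3508, Y=-1299296.9495, Z=-3927614.5294

X=-4845989.351 m, Y=-1299296.950 m, Z=-3927614.529 m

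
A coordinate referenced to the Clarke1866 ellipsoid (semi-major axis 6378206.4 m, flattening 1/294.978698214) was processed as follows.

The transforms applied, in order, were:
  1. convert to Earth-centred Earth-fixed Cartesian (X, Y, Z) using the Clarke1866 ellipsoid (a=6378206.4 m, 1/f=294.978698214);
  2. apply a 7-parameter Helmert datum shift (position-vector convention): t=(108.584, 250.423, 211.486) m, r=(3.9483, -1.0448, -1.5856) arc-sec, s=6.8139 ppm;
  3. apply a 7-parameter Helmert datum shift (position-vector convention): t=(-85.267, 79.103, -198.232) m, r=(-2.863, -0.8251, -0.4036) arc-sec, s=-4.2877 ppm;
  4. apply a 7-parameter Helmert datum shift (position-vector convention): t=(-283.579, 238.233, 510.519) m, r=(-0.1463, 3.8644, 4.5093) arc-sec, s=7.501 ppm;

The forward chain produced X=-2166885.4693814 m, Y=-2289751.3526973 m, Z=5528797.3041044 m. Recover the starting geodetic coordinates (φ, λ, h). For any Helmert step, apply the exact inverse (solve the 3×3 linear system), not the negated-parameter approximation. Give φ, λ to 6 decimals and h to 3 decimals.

φ=60.471007°, λ=-133.411994°, h=2155.569 m

start: X=-2166885.4694, Y=-2289751.3527, Z=5528797.3041 m
→ Helmert⁻¹: X=-2166739.2722, Y=-2289928.9611, Z=5528203.0994
→ Helmert⁻¹: X=-2166636.6995, Y=-2290098.8579, Z=5528401.9155
→ Helmert⁻¹: X=-2166684.9118, Y=-2290244.5101, Z=5528207.5758
→ geod (Bowring, a=6378206.400): φ=60.47100700°, λ=-133.41199400°, h=2155.5690 m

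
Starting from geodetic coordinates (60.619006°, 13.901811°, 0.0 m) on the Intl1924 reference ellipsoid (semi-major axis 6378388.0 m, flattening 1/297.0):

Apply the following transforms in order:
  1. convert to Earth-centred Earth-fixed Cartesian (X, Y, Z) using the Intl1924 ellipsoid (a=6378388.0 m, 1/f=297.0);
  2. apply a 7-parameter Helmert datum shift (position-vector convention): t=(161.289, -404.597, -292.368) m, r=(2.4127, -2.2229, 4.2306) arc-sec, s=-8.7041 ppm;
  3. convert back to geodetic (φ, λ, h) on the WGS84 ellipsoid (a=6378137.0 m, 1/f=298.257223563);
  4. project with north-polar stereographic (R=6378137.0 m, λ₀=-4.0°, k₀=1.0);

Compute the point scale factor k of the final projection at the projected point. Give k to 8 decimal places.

start: φ=60.619006°, λ=13.901811°, h=0.000 m
→ ECEF (a=6378388.000, f=1/297.0): X=3045452.2247, Y=753775.3869, Z=5534757.7953
→ Helmert 7p (PV): X=3045511.8985, Y=753361.9522, Z=5534458.8895
→ geod (Bowring, a=6378137.000): φ=60.61731108°, λ=13.89421988°, h=-99.0769 m
→ into stereo (λ₀=-4.0°): φ=60.61731108°, λ−λ₀=17.89421988°
scale k = 1.06874026

1.06874026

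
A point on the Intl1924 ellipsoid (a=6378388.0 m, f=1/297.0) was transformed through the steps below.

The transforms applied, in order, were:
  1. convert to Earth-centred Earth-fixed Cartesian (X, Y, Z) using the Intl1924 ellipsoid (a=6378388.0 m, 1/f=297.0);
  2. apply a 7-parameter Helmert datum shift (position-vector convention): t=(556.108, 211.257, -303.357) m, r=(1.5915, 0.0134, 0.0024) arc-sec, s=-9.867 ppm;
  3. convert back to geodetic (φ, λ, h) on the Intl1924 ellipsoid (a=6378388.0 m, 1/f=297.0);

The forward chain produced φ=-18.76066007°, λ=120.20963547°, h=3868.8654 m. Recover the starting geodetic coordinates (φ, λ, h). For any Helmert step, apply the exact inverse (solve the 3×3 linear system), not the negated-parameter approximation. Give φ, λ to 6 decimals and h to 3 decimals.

start: φ=-18.760660°, λ=120.209635°, h=3868.865 m
→ ECEF (a=6378388.000, f=1/297.0): X=-3041770.2386, Y=5224263.4737, Z=-2039551.6201
→ Helmert⁻¹: X=-3042356.1723, Y=5224088.0634, Z=-2039308.8903
→ geod (Bowring, a=6378388.000): φ=-18.75816900°, λ=120.21527100°, h=3926.4570 m

φ=-18.758169°, λ=120.215271°, h=3926.457 m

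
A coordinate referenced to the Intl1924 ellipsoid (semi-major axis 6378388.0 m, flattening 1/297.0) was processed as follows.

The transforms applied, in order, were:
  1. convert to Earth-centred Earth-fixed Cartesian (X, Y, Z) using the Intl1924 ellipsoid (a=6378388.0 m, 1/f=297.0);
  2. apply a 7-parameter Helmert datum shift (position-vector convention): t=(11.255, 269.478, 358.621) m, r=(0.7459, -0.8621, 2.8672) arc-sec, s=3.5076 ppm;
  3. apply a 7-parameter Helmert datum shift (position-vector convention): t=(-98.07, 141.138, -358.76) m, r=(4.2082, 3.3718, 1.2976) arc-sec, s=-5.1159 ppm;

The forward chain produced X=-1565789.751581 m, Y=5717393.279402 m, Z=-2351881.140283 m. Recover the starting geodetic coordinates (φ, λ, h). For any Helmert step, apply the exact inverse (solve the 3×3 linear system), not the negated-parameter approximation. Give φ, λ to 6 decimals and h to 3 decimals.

start: X=-1565789.7516, Y=5717393.2794, Z=-2351881.1403 m
→ Helmert⁻¹: X=-1565625.2820, Y=5717243.2610, Z=-2351676.6465
→ Helmert⁻¹: X=-1565561.4068, Y=5716966.9869, Z=-2352041.1480
→ geod (Bowring, a=6378388.000): φ=-21.77619900°, λ=105.31469600°, h=1598.2340 m

φ=-21.776199°, λ=105.314696°, h=1598.234 m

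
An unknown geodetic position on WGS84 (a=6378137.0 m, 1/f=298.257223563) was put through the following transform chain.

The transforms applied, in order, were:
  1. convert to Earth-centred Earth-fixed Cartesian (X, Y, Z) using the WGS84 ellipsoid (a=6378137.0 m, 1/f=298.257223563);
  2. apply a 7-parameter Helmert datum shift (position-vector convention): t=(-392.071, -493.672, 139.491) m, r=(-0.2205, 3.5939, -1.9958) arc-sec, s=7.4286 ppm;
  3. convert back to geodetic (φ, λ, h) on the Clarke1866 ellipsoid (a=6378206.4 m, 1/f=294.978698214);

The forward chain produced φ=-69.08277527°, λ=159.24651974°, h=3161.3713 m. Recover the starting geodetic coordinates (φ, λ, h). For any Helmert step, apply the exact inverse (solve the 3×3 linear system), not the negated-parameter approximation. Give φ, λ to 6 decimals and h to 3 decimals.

φ=-69.084308°, λ=159.230945°, h=3038.120 m

start: φ=-69.082775°, λ=159.246520°, h=3161.371 m
→ ECEF (a=6378206.400, f=1/294.978698214): X=-2136755.9905, Y=809692.8517, Z=-5938042.9354
→ Helmert⁻¹: X=-2136252.4234, Y=810166.1830, Z=-5938174.6697
→ geod (Bowring, a=6378137.000): φ=-69.08430800°, λ=159.23094500°, h=3038.1200 m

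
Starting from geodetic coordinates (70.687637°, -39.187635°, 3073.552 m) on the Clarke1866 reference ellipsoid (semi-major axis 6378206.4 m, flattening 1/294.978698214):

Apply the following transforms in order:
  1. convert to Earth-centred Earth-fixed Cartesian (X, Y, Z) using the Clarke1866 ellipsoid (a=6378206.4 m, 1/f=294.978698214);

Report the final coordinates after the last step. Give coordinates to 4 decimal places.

start: φ=70.687637°, λ=-39.187635°, h=3073.552 m
→ ECEF (a=6378206.400, f=1/294.978698214): X=1640684.4428, Y=-1337520.0866, Z=5999562.5416

X=1640684.4428 m, Y=-1337520.0866 m, Z=5999562.5416 m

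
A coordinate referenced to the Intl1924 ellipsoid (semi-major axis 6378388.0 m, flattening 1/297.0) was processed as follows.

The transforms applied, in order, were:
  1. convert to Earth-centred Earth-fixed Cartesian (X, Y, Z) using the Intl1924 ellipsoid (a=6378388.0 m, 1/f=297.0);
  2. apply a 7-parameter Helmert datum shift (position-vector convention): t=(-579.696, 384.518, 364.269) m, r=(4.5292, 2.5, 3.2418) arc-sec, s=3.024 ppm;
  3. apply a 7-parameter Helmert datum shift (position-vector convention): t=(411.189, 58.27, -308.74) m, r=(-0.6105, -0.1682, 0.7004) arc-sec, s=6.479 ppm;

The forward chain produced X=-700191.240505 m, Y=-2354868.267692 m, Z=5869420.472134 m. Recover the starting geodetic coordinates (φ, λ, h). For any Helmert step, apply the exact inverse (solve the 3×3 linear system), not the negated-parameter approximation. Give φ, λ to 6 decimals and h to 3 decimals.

φ=67.422118°, λ=-106.555811°, h=2775.964 m

start: X=-700191.2405, Y=-2354868.2677, Z=5869420.4721 m
→ Helmert⁻¹: X=-700601.1003, Y=-2354926.2743, Z=5869684.7836
→ Helmert⁻¹: X=-700127.4413, Y=-2355163.7860, Z=5869345.9952
→ geod (Bowring, a=6378388.000): φ=67.42211800°, λ=-106.55581100°, h=2775.9640 m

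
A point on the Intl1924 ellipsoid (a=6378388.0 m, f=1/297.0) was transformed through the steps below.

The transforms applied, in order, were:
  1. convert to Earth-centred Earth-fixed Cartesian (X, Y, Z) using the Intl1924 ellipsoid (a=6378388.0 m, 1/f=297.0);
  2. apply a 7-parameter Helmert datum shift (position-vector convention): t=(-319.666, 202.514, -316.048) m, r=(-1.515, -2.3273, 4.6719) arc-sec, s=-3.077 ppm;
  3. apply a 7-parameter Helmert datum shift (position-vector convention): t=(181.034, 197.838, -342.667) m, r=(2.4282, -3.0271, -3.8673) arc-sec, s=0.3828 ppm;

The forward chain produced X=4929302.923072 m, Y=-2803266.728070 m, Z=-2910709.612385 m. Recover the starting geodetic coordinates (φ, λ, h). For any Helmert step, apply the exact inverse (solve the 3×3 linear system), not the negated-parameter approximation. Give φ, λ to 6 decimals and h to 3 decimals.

φ=-27.323014°, λ=-29.630183°, h=160.203 m

start: X=4929302.9231, Y=-2803266.7281, Z=-2910709.6124 m
→ Helmert⁻¹: X=4929129.8513, Y=-2803405.3377, Z=-2910405.1678
→ Helmert⁻¹: X=4929368.3456, Y=-2803706.7536, Z=-2910174.2856
→ geod (Bowring, a=6378388.000): φ=-27.32301400°, λ=-29.63018300°, h=160.2030 m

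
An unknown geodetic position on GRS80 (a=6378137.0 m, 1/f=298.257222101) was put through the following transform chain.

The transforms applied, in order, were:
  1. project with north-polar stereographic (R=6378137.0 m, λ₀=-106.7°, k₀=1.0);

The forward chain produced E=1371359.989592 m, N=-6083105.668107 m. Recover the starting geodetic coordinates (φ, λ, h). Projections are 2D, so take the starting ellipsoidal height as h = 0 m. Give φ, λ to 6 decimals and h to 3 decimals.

start: E=1371359.9896, N=-6083105.6681 m
→ stereo⁻¹: φ=37.89759600°, λ=-93.99576100°

φ=37.897596°, λ=-93.995761°, h=0.000 m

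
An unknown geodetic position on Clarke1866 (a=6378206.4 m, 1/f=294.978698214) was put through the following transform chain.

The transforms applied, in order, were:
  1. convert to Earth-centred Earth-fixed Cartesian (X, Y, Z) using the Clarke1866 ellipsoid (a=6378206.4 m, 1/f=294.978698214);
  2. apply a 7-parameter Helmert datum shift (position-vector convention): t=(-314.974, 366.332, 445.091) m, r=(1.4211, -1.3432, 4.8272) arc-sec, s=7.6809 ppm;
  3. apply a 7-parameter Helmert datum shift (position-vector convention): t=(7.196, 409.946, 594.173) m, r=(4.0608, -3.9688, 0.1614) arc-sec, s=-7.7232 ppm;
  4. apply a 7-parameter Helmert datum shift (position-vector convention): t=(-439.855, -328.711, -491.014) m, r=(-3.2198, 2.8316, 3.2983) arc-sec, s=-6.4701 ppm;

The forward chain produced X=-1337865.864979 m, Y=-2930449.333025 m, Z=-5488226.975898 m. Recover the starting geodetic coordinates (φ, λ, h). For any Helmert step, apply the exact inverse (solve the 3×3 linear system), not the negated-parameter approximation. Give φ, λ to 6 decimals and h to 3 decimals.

start: X=-1337865.8650, Y=-2930449.3330, Z=-5488226.9759 m
→ Helmert⁻¹: X=-1337406.1794, Y=-2930032.5291, Z=-5487835.5661
→ Helmert⁻¹: X=-1337531.6014, Y=-2930572.1127, Z=-5488388.6968
→ Helmert⁻¹: X=-1337310.6915, Y=-2930922.4515, Z=-5488762.7272
→ geod (Bowring, a=6378206.400): φ=-59.75895900°, λ=-114.52609400°, h=2268.1060 m

φ=-59.758959°, λ=-114.526094°, h=2268.106 m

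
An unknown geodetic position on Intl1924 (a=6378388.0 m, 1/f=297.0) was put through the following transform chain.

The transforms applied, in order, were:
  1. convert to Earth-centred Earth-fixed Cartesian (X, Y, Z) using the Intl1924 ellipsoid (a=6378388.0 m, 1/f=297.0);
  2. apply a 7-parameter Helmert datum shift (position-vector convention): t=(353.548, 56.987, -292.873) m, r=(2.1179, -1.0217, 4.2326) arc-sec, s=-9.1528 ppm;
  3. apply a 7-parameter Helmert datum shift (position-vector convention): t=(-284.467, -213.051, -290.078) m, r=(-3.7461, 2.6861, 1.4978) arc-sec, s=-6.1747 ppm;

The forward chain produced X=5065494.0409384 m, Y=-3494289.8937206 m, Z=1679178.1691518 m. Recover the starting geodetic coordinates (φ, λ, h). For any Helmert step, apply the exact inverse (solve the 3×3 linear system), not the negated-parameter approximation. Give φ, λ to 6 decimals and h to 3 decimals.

start: X=5065494.0409, Y=-3494289.8937, Z=1679178.1692 m
→ Helmert⁻¹: X=5065762.5436, Y=-3494165.7050, Z=1679481.1271
→ Helmert⁻¹: X=5065391.9747, Y=-3494341.3693, Z=1679800.1637
→ geod (Bowring, a=6378388.000): φ=15.36659900°, λ=-34.59970500°, h=2006.8110 m

φ=15.366599°, λ=-34.599705°, h=2006.811 m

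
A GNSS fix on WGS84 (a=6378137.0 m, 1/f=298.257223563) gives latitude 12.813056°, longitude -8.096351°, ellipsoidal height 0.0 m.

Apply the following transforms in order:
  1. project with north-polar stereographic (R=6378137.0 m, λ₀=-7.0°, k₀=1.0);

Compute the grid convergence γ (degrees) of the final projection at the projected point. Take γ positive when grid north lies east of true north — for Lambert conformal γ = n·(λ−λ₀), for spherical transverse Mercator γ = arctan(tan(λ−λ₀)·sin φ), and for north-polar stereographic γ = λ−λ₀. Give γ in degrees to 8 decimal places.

-1.09635100

start: φ=12.813056°, λ=-8.096351°, h=0.000 m
→ into stereo (λ₀=-7.0°): φ=12.81305600°, λ−λ₀=-1.09635100°
convergence γ = -1.09635100°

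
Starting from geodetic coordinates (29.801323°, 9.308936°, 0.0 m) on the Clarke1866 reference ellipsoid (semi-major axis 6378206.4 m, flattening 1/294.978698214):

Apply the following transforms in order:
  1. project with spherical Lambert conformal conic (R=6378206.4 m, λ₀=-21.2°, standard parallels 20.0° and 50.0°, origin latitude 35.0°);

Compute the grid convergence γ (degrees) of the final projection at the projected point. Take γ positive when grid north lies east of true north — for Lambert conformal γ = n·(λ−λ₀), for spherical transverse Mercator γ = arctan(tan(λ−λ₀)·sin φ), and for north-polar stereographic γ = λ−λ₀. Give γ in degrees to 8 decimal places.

start: φ=29.801323°, λ=9.308936°, h=0.000 m
→ into lcc (λ₀=-21.2°): φ=29.80132300°, λ−λ₀=30.50893600°
convergence γ = 17.70645510°

17.70645510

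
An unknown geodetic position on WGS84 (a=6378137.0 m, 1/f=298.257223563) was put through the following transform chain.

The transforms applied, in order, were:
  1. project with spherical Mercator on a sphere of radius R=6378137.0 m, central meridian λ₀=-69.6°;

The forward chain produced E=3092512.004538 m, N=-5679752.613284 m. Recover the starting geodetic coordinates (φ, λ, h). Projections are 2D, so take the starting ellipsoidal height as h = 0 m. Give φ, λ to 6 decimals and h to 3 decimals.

φ=-45.368693°, λ=-41.819492°, h=0.000 m

start: E=3092512.0045, N=-5679752.6133 m
→ merc⁻¹: φ=-45.36869300°, λ=-41.81949200°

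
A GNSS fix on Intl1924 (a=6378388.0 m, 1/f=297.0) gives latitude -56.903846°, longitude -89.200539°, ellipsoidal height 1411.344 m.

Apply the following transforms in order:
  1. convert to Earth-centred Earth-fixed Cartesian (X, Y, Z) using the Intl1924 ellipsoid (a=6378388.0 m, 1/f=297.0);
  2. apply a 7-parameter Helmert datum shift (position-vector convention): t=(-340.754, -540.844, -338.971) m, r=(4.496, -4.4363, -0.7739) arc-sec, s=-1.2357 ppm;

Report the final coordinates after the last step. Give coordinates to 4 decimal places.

X=48482.3368 m, Y=-3491988.6552 m, Z=-5321761.4990 m

start: φ=-56.903846°, λ=-89.200539°, h=1411.344 m
→ ECEF (a=6378388.000, f=1/297.0): X=48721.8008, Y=-3491567.9335, Z=-5321354.0451
→ Helmert 7p (PV): X=48482.3368, Y=-3491988.6552, Z=-5321761.4990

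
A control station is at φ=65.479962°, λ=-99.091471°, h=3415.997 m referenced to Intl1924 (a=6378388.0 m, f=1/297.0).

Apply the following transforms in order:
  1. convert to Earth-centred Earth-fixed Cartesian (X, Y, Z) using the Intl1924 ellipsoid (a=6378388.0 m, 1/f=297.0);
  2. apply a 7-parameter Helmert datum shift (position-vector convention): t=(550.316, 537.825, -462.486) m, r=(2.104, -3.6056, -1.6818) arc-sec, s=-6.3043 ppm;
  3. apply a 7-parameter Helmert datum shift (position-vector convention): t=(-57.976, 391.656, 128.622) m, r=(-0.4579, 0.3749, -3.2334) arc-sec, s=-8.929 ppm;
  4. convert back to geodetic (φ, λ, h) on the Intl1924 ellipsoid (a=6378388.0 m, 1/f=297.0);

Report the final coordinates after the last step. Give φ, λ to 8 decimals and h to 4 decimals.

φ=65.48625141°, λ=-99.08728756°, h=2601.9926 m

start: φ=65.479962°, λ=-99.091471°, h=3415.997 m
→ ECEF (a=6378388.000, f=1/297.0): X=-419664.4642, Y=-2622552.5575, Z=5783361.2288
→ Helmert 7p (PV): X=-419233.9807, Y=-2622053.7701, Z=5782828.1958
→ Helmert 7p (PV): X=-419318.8056, Y=-2621619.2924, Z=5782911.7657
→ geod (Bowring, a=6378388.000): φ=65.48625141°, λ=-99.08728756°, h=2601.9926 m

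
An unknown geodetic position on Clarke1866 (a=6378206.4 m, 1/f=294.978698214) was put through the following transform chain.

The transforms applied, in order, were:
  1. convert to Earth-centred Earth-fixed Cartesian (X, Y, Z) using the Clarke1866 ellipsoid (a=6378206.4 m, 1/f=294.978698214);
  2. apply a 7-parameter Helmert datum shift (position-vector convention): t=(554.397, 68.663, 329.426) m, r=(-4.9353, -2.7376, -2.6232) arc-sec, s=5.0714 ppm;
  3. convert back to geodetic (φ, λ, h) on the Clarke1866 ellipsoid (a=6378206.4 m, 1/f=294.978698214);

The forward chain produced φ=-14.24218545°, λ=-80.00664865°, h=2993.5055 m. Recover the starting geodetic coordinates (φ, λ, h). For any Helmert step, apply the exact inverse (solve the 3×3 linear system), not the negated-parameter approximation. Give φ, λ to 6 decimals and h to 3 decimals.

start: φ=-14.242185°, λ=-80.006649°, h=2993.505 m
→ ECEF (a=6378206.400, f=1/294.978698214): X=1073539.1983, Y=-6092477.3722, Z=-1559607.9618
→ Helmert⁻¹: X=1073036.1356, Y=-6092464.1629, Z=-1560089.4929
→ geod (Bowring, a=6378206.400): φ=-14.24662500°, λ=-80.01121600°, h=3014.7860 m

φ=-14.246625°, λ=-80.011216°, h=3014.786 m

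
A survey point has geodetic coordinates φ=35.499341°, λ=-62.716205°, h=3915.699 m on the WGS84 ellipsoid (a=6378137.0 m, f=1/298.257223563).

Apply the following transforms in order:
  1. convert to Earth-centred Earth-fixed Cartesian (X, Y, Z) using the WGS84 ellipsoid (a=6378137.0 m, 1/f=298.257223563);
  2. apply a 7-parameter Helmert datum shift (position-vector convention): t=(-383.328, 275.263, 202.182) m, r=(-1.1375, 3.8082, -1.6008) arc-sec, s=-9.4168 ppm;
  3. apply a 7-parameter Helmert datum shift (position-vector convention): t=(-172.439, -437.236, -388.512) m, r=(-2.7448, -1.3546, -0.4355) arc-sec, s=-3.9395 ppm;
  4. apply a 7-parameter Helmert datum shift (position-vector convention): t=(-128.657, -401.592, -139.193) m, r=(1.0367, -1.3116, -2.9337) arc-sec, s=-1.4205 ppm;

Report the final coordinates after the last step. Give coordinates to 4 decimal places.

start: φ=35.499341°, λ=-62.716205°, h=3915.699 m
→ ECEF (a=6378137.000, f=1/298.257223563): X=2384423.1521, Y=-4622942.8668, Z=3685382.2748
→ Helmert 7p (PV): X=2384049.5340, Y=-4622622.2518, Z=3685531.2241
→ Helmert 7p (PV): X=2383833.7392, Y=-4622997.2668, Z=3685205.3634
→ Helmert 7p (PV): X=2383612.5097, Y=-4623444.7190, Z=3685052.8584

X=2383612.5097 m, Y=-4623444.7190 m, Z=3685052.8584 m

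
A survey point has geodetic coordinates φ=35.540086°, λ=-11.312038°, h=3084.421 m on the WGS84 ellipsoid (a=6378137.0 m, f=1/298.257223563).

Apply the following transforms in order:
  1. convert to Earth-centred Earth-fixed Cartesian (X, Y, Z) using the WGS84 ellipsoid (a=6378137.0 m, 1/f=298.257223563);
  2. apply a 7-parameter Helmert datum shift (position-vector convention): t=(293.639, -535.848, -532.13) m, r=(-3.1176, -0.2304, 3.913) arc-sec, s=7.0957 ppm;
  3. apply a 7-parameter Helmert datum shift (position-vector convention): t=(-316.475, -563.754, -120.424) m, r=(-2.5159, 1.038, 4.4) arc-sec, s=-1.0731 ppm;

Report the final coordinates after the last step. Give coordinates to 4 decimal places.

X=5097414.8023 m, Y=-1020464.6543 m, Z=3687958.3362 m

start: φ=35.540086°, λ=-11.312038°, h=3084.421 m
→ ECEF (a=6378137.000, f=1/298.257223563): X=5097351.3962, Y=-1019665.0928, Z=3688580.7805
→ Helmert 7p (PV): X=5097696.4282, Y=-1020055.7230, Z=3688095.9293
→ Helmert 7p (PV): X=5097414.8023, Y=-1020464.6543, Z=3687958.3362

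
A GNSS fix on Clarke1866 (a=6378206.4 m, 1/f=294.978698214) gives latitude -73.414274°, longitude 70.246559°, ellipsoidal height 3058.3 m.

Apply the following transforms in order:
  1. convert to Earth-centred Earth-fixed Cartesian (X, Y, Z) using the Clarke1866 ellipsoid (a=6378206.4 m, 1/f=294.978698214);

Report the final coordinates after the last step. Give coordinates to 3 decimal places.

X=617550.014 m, Y=1719694.511 m, Z=-6093350.330 m

start: φ=-73.414274°, λ=70.246559°, h=3058.300 m
→ ECEF (a=6378206.400, f=1/294.978698214): X=617550.0144, Y=1719694.5109, Z=-6093350.3304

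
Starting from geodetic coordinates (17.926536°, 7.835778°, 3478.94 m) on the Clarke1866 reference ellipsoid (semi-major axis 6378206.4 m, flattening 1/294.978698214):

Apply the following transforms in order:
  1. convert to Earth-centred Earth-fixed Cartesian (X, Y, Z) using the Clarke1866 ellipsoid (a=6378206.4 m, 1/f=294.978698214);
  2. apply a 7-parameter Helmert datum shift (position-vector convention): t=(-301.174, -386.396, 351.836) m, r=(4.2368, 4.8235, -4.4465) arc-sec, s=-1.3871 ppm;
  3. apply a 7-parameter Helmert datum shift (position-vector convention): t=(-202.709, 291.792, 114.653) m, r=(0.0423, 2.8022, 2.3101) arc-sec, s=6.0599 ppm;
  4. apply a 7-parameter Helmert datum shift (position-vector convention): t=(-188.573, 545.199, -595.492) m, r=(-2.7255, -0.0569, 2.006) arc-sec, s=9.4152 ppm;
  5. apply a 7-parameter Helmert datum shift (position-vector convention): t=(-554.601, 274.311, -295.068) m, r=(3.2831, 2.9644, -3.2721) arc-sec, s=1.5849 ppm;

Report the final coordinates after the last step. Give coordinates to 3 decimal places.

start: φ=17.926536°, λ=7.835778°, h=3478.940 m
→ ECEF (a=6378206.400, f=1/294.978698214): X=6017101.8638, Y=828068.6023, Z=1951602.8632
→ Helmert 7p (PV): X=6016855.8325, Y=827511.2587, Z=1951828.2914
→ Helmert 7p (PV): X=6016706.8337, Y=827875.0524, Z=1951873.1999
→ Helmert 7p (PV): X=6016566.3193, Y=828512.3527, Z=1951286.8056
→ Helmert 7p (PV): X=6016062.4407, Y=828661.4738, Z=1950921.5485

X=6016062.441 m, Y=828661.474 m, Z=1950921.548 m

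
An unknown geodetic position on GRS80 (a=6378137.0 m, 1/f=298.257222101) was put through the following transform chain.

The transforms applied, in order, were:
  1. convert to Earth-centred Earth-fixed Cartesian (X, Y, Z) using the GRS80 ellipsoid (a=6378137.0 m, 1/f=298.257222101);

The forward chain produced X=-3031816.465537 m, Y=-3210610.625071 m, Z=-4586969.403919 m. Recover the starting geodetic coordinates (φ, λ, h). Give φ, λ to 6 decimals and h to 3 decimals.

start: X=-3031816.4655, Y=-3210610.6251, Z=-4586969.4039 m
→ geod (Bowring, a=6378137.000): φ=-46.28101700°, λ=-133.35939600°, h=108.7230 m

φ=-46.281017°, λ=-133.359396°, h=108.723 m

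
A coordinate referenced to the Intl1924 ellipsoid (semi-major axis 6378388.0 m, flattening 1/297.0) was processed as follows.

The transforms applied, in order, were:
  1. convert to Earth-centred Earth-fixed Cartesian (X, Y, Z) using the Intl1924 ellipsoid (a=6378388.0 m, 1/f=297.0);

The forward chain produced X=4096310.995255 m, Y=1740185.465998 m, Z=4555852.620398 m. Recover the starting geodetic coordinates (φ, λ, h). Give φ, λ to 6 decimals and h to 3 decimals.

start: X=4096310.9953, Y=1740185.4660, Z=4555852.6204 m
→ geod (Bowring, a=6378388.000): φ=45.86254900°, λ=23.01664500°, h=1599.9020 m

φ=45.862549°, λ=23.016645°, h=1599.902 m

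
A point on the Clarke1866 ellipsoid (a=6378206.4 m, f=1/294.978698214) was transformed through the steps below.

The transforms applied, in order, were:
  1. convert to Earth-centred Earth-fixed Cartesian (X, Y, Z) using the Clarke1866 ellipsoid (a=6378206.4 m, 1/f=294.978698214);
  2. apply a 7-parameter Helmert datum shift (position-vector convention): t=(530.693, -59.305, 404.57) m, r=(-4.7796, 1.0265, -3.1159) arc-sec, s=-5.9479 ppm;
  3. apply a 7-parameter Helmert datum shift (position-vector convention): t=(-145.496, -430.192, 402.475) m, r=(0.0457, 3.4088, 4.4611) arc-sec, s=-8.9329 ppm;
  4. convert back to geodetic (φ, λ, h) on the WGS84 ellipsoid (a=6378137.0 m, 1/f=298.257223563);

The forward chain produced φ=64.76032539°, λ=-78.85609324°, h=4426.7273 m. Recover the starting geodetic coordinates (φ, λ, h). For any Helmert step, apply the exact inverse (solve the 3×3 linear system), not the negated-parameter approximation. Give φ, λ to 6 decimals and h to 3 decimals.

start: φ=64.760325°, λ=-78.856093°, h=4426.727 m
→ ECEF (a=6378137.000, f=1/298.257223563): X=527452.3040, Y=-2677584.1445, Z=5750370.3381
→ Helmert⁻¹: X=527449.5839, Y=-2677188.0012, Z=5750028.5374
→ Helmert⁻¹: X=526933.8551, Y=-2677269.8902, Z=5749598.7500
→ geod (Bowring, a=6378206.400): φ=64.76233700°, λ=-78.86549900°, h=3679.7570 m

φ=64.762337°, λ=-78.865499°, h=3679.757 m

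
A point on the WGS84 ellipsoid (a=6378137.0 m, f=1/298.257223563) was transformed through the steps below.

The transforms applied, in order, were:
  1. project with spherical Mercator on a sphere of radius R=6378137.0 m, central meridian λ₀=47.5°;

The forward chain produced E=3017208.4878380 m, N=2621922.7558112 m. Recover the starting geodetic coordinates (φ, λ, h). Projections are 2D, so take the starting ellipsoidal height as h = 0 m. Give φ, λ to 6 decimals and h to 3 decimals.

φ=22.916491°, λ=74.604045°, h=0.000 m

start: E=3017208.4878, N=2621922.7558 m
→ merc⁻¹: φ=22.91649100°, λ=74.60404500°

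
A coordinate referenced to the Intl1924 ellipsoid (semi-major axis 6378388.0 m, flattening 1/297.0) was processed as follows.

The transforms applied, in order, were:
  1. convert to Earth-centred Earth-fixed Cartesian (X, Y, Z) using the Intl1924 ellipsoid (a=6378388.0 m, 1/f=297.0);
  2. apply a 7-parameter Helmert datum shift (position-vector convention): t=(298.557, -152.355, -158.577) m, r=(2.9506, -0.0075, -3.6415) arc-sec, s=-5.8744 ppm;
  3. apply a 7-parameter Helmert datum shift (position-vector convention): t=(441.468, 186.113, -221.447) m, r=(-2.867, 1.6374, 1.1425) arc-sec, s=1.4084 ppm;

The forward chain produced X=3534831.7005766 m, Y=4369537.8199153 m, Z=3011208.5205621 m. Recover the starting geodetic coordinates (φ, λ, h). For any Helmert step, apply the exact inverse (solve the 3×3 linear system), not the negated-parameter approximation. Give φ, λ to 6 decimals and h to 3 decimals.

φ=28.347693°, λ=51.034667°, h=2345.681 m

start: X=3534831.7006, Y=4369537.8199, Z=3011208.5206 m
→ Helmert⁻¹: X=3534385.5498, Y=4369284.1173, Z=3011514.5148
→ Helmert⁻¹: X=3534030.7206, Y=4369567.6129, Z=3011628.1489
→ geod (Bowring, a=6378388.000): φ=28.34769300°, λ=51.03466700°, h=2345.6810 m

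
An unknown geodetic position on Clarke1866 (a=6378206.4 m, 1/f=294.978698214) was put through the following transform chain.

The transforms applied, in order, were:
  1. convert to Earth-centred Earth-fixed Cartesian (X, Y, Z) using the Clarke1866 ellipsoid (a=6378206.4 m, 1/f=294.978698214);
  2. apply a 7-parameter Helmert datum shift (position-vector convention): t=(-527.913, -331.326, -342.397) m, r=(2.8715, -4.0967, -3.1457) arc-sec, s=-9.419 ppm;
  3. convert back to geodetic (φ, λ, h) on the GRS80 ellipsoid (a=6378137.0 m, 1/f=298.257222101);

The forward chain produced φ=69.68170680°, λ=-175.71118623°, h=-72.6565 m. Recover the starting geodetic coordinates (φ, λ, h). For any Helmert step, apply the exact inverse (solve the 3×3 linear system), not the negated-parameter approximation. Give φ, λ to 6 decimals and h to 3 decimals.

φ=69.689985°, λ=-175.719725°, h=257.026 m

start: φ=69.681707°, λ=-175.711186°, h=-72.657 m
→ ECEF (a=6378137.000, f=1/298.257222101): X=-2215015.8552, Y=-166112.9883, Z=5958734.5307
→ Helmert⁻¹: X=-2214387.9156, Y=-165734.0347, Z=5959179.3448
→ geod (Bowring, a=6378206.400): φ=69.68998500°, λ=-175.71972500°, h=257.0260 m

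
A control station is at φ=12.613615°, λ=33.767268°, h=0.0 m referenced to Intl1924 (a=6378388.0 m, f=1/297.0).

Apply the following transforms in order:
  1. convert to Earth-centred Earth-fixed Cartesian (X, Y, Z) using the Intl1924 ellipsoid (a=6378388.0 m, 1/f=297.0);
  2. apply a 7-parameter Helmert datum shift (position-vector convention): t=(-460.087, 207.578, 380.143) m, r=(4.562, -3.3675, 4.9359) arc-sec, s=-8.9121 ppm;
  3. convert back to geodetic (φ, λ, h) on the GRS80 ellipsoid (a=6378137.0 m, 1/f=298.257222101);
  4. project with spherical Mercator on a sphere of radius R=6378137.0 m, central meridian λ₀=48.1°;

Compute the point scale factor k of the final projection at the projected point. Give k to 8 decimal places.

1.02475211

start: φ=12.613615°, λ=33.767268°, h=0.000 m
→ ECEF (a=6378388.000, f=1/297.0): X=5175224.0038, Y=3460230.6670, Z=1383739.3076
→ Helmert 7p (PV): X=5174612.4015, Y=3460500.6445, Z=1384268.1390
→ geod (Bowring, a=6378137.000): φ=12.61863633°, λ=33.77246251°, h=12.4717 m
→ into merc (λ₀=48.1°): φ=12.61863633°, λ−λ₀=-14.32753749°
scale k = 1.02475211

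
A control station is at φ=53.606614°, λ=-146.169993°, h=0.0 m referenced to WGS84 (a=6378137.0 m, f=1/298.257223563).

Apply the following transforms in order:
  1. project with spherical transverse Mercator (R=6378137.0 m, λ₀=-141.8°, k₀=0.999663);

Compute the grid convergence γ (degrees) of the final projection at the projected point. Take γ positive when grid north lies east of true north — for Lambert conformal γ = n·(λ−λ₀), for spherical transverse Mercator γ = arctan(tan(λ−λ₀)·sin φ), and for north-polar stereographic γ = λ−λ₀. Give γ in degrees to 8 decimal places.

start: φ=53.606614°, λ=-146.169993°, h=0.000 m
→ into tm (λ₀=-141.8°): φ=53.60661400°, λ−λ₀=-4.36999300°
convergence γ = -3.52008100°

-3.52008100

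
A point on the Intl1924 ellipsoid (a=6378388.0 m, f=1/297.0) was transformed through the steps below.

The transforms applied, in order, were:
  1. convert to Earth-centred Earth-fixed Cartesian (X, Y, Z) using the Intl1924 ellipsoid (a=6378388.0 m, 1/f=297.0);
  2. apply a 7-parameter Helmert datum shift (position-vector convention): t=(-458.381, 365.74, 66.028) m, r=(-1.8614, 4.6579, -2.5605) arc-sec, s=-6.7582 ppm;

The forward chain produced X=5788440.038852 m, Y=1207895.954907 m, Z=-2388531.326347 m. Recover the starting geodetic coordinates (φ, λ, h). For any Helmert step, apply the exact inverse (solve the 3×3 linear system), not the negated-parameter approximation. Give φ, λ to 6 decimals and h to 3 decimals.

φ=-22.128015°, λ=11.783418°, h=2365.705 m

start: X=5788440.0389, Y=1207895.9549, Z=-2388531.3263 m
→ Helmert⁻¹: X=5788976.4883, Y=1207631.7924, Z=-2388471.8716
→ geod (Bowring, a=6378388.000): φ=-22.12801500°, λ=11.78341800°, h=2365.7050 m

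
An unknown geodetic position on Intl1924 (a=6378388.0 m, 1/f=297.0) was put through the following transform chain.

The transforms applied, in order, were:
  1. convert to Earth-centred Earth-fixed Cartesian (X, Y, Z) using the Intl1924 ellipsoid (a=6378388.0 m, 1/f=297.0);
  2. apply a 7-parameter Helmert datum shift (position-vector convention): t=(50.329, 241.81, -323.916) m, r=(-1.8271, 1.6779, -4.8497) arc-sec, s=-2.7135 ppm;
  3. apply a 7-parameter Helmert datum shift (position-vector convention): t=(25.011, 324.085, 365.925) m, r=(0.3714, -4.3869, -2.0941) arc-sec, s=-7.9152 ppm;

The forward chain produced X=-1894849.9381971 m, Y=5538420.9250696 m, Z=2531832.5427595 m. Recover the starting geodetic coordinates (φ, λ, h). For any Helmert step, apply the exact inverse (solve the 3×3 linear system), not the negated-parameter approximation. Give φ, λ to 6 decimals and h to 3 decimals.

start: X=-1894849.9382, Y=5538420.9251, Z=2531832.5428 m
→ Helmert⁻¹: X=-1894892.3323, Y=5538125.9959, Z=2531516.9842
→ Helmert⁻¹: X=-1895098.6049, Y=5537832.2280, Z=2531881.4086
→ geod (Bowring, a=6378388.000): φ=23.53295100°, λ=108.89143200°, h=2268.6500 m

φ=23.532951°, λ=108.891432°, h=2268.650 m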